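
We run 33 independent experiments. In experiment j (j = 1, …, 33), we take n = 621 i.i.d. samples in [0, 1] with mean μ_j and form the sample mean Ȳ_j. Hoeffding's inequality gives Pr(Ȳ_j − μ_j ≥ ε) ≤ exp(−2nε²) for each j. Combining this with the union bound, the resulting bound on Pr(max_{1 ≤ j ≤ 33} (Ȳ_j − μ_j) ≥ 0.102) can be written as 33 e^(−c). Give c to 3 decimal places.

12.922

Union bound over the 33 events: Pr(max_{1 ≤ j ≤ 33} (Ȳ_j − μ_j) ≥ 0.102) ≤ 33·exp(−2nε²) = 33 exp(−2·621·0.102²).
So c = 2·621·0.102² = 12.9218.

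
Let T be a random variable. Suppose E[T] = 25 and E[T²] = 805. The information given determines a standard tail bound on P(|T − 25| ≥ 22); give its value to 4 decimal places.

0.3719

The first two moments determine the variance, so Chebyshev's inequality is the sharpest standard bound available.
Var(T) = E[T²] − (E[T])² = 805 − 625 = 180.
Chebyshev's inequality: P(|T − μ| ≥ t) ≤ Var(T)/t² = 180/484 = 0.3719.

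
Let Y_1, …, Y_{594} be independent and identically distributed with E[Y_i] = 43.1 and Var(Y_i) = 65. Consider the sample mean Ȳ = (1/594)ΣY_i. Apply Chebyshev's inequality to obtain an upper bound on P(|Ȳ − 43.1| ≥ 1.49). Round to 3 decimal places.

Var(Ȳ) = Var(Y_i)/n = 65/594 = 0.10943.
Chebyshev: P(|Ȳ − 43.1| ≥ 1.49) ≤ Var(Ȳ)/(1.49)² = 65/(594·1.49²) = 0.0493.

0.049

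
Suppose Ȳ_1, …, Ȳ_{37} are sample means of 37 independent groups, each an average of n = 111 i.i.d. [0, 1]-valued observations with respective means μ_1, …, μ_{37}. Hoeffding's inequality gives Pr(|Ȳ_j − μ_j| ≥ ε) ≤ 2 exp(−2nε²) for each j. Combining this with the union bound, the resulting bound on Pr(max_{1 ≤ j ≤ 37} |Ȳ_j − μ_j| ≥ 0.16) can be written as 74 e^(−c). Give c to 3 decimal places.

5.683

Union bound over the 37 events: Pr(max_{1 ≤ j ≤ 37} |Ȳ_j − μ_j| ≥ 0.16) ≤ 37·2·exp(−2nε²) = 74 exp(−2·111·0.16²).
So c = 2·111·0.16² = 5.6832.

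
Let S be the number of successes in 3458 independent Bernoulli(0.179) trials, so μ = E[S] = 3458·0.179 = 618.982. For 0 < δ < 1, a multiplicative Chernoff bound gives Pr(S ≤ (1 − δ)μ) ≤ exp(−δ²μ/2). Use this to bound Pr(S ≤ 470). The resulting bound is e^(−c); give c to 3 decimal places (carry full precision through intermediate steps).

17.929

Write 470 = (1 − δ)μ, so δ = 1 − 470/618.982 = 0.2406887…
Then the exponent is δ²μ/2 = (μ − 470)²/(2μ) = 17.929145.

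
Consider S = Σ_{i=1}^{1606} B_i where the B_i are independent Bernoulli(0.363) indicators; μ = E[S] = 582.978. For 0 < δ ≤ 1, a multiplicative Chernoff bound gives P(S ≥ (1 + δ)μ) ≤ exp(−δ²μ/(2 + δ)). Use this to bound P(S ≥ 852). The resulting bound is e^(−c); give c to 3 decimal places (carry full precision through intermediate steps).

50.435

Write 852 = (1 + δ)μ, so δ = 852/582.978 − 1 = 0.4614617…
Then the exponent is δ²μ/(2 + δ) = (852 − μ)² / (μ·(2 + δ)) = 50.434806.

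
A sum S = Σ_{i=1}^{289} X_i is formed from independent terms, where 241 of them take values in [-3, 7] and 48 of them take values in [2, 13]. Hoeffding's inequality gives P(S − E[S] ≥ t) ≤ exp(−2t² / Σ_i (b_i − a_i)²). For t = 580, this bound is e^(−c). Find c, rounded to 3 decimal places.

Σ(b_i − a_i)² = 241·10² + 48·11² = 29908.
c = 2t² / 29908 = 2·580² / 29908 = 22.4957.

22.496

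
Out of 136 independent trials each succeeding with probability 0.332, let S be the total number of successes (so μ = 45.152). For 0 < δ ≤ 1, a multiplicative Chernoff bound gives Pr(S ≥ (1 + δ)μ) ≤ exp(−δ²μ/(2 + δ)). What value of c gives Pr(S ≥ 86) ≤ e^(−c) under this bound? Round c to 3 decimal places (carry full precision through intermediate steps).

Write 86 = (1 + δ)μ, so δ = 86/45.152 − 1 = 0.9046775…
Then the exponent is δ²μ/(2 + δ) = (86 − μ)² / (μ·(2 + δ)) = 12.722331.

12.722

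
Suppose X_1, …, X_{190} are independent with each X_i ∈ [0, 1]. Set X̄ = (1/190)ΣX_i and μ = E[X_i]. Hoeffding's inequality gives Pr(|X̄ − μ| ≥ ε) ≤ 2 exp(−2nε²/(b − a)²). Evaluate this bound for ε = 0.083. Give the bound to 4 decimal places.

Exponent: 2nε²/(b − a)² = 2·190·0.083² / 1² = 2.61782.
Bound = 2·exp(−2.61782) = 0.14592.

0.1459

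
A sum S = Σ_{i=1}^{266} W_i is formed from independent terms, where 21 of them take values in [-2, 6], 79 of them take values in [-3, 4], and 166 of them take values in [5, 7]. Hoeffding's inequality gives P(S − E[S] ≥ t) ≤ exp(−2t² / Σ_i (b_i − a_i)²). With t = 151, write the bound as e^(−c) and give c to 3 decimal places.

Σ(b_i − a_i)² = 21·8² + 79·7² + 166·2² = 5879.
c = 2t² / 5879 = 2·151² / 5879 = 7.7568.

7.757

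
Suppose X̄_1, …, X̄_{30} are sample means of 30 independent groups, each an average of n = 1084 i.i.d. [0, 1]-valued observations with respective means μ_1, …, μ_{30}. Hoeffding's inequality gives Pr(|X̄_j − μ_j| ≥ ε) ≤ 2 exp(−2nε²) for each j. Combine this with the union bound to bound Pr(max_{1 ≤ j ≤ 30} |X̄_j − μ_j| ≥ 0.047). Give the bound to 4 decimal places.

Per-experiment Hoeffding bound: 2·exp(−2·1084·0.047²) = 2·exp(−4.78911) = 0.01664.
Union bound over 30 events: 30·0.01664 = 0.49919.

0.4992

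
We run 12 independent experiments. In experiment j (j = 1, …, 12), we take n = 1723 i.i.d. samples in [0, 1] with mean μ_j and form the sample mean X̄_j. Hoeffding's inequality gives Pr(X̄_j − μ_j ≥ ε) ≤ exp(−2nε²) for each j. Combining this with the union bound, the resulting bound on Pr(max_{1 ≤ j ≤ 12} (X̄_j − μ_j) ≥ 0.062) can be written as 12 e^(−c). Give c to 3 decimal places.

Union bound over the 12 events: Pr(max_{1 ≤ j ≤ 12} (X̄_j − μ_j) ≥ 0.062) ≤ 12·exp(−2nε²) = 12 exp(−2·1723·0.062²).
So c = 2·1723·0.062² = 13.2464.

13.246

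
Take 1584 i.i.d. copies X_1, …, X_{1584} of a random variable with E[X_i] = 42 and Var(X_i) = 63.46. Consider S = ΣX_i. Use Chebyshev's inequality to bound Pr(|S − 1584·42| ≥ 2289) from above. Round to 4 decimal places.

0.0192

Var(S) = n·Var(X_i) = 1584·63.46 = 100520.64.
Chebyshev: Pr(|S − 1584·42| ≥ 2289) ≤ Var(S)/2289² = 100520.64/5239521 = 0.0192.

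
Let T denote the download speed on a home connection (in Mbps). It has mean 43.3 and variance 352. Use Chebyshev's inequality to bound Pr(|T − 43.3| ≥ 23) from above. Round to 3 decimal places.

Chebyshev: Pr(|T − μ| ≥ t) ≤ Var(T)/t².
Bound = 352 / 529 = 0.6654.

0.665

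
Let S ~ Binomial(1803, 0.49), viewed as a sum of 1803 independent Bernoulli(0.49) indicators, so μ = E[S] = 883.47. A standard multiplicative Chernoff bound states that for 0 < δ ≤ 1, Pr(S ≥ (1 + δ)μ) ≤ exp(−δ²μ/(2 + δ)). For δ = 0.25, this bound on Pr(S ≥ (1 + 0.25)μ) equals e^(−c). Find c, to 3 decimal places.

24.541

c = δ²μ/(2 + δ) = 0.25²·883.47/(2 + 0.25) = 24.5408.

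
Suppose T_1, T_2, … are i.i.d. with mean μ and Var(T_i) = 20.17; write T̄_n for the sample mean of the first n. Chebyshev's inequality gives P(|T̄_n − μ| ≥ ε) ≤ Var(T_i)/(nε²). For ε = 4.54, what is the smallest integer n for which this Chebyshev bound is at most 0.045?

22

Require 20.17/(n·4.54²) ≤ 0.045, i.e. n ≥ 20.17/(0.045·4.54²) = 21.746.
The smallest integer n is 22.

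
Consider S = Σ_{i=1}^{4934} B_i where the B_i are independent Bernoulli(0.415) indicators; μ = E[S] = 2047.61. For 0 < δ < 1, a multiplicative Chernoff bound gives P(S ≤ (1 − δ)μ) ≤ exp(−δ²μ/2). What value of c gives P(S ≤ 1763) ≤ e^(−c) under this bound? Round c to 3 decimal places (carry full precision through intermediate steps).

19.780

Write 1763 = (1 − δ)μ, so δ = 1 − 1763/2047.61 = 0.1389962…
Then the exponent is δ²μ/2 = (μ − 1763)²/(2μ) = 19.779854.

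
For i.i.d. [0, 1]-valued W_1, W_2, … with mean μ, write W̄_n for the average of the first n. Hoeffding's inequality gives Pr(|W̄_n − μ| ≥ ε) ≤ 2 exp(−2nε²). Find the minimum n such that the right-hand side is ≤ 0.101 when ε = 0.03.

Require 2·exp(−2nε²) ≤ 0.101, i.e. 2nε² ≥ ln(2/0.101) = 2.985782.
So n ≥ 2.985782 / (2·0.03²) = 1658.768.
The smallest integer n is 1659.

1659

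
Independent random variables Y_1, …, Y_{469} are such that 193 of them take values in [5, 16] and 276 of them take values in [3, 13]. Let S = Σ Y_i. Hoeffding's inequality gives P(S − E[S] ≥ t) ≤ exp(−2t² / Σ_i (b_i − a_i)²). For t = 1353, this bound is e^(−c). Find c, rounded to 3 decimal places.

Σ(b_i − a_i)² = 193·11² + 276·10² = 50953.
c = 2t² / 50953 = 2·1353² / 50953 = 71.8548.

71.855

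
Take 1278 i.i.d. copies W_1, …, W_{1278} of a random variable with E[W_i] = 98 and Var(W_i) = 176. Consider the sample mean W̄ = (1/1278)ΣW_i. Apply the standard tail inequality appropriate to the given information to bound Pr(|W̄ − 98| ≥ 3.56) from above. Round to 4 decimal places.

With mean and variance of each term known, Chebyshev's inequality bounds the deviation of the sum (or sample mean).
Var(W̄) = Var(W_i)/n = 176/1278 = 0.13772.
Chebyshev: Pr(|W̄ − 98| ≥ 3.56) ≤ Var(W̄)/(3.56)² = 176/(1278·3.56²) = 0.0109.

0.0109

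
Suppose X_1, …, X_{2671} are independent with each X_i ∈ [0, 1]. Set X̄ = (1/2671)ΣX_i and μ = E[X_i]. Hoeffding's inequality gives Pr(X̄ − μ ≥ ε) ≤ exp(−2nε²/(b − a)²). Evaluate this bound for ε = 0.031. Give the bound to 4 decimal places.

Exponent: 2nε²/(b − a)² = 2·2671·0.031² / 1² = 5.13366.
Bound = exp(−5.13366) = 0.00589.

0.0059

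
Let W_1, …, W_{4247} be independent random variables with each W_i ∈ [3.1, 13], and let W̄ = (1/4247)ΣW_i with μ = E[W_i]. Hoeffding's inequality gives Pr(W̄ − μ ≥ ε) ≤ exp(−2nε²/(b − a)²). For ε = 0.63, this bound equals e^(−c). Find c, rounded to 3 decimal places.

c = 2nε²/(b − a)² = 2·4247·0.63² / 9.9² = 34.3972.

34.397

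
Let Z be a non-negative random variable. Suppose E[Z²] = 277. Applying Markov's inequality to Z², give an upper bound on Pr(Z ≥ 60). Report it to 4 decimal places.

0.0769

Since Z ≥ 0, the event {Z ≥ 60} is the same as {Z² ≥ 3600}.
Markov's inequality applied to Z² gives Pr(Z² ≥ 3600) ≤ E[Z²]/3600 = 277/3600 = 0.0769.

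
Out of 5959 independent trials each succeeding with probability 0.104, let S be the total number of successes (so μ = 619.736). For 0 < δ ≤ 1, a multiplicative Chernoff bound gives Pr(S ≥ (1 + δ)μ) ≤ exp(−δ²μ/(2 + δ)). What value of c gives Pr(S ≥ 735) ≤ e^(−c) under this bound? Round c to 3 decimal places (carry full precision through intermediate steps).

Write 735 = (1 + δ)μ, so δ = 735/619.736 − 1 = 0.1859889…
Then the exponent is δ²μ/(2 + δ) = (735 − μ)² / (μ·(2 + δ)) = 9.806922.

9.807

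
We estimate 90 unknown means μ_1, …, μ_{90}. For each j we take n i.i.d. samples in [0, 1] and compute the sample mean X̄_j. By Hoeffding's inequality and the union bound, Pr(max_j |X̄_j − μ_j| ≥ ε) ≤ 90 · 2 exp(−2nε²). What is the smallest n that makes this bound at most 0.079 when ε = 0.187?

111

Need 2·90·exp(−2nε²) ≤ 0.079, i.e. exp(−2nε²) ≤ 0.079/180.
So 2nε² ≥ ln(180/0.079) = 7.731264.
Hence n ≥ 7.731264/(2·0.187²) = 110.545.
The smallest integer n is 111.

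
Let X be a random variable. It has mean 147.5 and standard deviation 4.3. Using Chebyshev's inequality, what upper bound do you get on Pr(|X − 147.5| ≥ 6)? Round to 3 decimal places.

0.514

Chebyshev: Pr(|X − μ| ≥ t) ≤ Var(X)/t².
Var(X) = σ² = 4.3² = 18.49.
Bound = 18.49 / 36 = 0.5136.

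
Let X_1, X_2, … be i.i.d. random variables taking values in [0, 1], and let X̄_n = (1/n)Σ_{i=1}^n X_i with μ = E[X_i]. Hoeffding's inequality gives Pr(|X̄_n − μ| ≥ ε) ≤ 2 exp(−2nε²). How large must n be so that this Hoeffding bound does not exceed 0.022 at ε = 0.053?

803

Require 2·exp(−2nε²) ≤ 0.022, i.e. 2nε² ≥ ln(2/0.022) = 4.509860.
So n ≥ 4.509860 / (2·0.053²) = 802.752.
The smallest integer n is 803.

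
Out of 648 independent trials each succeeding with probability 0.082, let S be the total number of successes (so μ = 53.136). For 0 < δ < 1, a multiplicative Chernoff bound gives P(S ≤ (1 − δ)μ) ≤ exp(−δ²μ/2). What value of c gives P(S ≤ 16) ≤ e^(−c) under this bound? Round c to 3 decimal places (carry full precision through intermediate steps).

12.977

Write 16 = (1 − δ)μ, so δ = 1 − 16/53.136 = 0.6988859…
Then the exponent is δ²μ/2 = (μ − 16)²/(2μ) = 12.976913.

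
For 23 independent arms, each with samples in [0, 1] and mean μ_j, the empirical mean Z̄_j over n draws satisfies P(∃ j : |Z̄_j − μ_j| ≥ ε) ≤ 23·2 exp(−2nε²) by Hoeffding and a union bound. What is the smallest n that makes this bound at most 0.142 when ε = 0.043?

Need 2·23·exp(−2nε²) ≤ 0.142, i.e. exp(−2nε²) ≤ 0.142/46.
So 2nε² ≥ ln(46/0.142) = 5.780570.
Hence n ≥ 5.780570/(2·0.043²) = 1563.161.
The smallest integer n is 1564.

1564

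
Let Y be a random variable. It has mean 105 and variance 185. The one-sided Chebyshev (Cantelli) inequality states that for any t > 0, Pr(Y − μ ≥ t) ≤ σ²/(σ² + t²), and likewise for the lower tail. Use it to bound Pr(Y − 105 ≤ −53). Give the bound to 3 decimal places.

Here σ² = 185 and t = 53, so σ² + t² = 2994.
Cantelli's bound: 185/2994 = 0.0618.

0.062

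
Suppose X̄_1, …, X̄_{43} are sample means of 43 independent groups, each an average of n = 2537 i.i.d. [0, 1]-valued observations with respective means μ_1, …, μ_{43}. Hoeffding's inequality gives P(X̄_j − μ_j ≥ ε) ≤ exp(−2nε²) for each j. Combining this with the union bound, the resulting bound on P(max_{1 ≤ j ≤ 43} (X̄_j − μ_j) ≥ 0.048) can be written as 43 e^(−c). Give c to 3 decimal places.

11.690

Union bound over the 43 events: P(max_{1 ≤ j ≤ 43} (X̄_j − μ_j) ≥ 0.048) ≤ 43·exp(−2nε²) = 43 exp(−2·2537·0.048²).
So c = 2·2537·0.048² = 11.6905.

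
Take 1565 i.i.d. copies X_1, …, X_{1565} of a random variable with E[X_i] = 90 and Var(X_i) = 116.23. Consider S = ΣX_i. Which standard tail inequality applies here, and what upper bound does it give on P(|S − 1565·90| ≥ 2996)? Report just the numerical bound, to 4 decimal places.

With mean and variance of each term known, Chebyshev's inequality bounds the deviation of the sum (or sample mean).
Var(S) = n·Var(X_i) = 1565·116.23 = 181899.95.
Chebyshev: P(|S − 1565·90| ≥ 2996) ≤ Var(S)/2996² = 181899.95/8976016 = 0.0203.

0.0203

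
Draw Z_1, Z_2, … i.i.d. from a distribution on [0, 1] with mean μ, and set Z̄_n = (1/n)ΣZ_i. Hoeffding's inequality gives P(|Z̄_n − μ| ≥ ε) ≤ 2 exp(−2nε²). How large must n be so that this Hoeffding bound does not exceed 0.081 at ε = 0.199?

41

Require 2·exp(−2nε²) ≤ 0.081, i.e. 2nε² ≥ ln(2/0.081) = 3.206453.
So n ≥ 3.206453 / (2·0.199²) = 40.484.
The smallest integer n is 41.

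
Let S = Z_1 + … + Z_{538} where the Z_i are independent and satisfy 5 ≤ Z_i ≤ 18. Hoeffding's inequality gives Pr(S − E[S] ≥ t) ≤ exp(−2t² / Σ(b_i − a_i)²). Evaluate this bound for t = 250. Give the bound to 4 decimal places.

0.2529

Σ(b_i − a_i)² = 538·(13)² = 90922.
Exponent = 2·250²/90922 = 1.3748.
Bound = exp(−1.3748) = 0.25289.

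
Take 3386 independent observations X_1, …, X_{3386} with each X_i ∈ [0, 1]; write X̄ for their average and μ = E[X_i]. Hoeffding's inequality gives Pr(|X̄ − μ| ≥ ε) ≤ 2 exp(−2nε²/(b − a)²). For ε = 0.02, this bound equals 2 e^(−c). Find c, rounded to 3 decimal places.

2.709

c = 2nε²/(b − a)² = 2·3386·0.02² / 1² = 2.7088.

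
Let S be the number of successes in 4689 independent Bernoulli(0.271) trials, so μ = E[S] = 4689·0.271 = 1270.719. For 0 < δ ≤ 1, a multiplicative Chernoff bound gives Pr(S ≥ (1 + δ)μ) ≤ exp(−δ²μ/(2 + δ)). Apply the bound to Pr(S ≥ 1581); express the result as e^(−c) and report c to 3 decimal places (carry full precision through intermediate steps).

33.760

Write 1581 = (1 + δ)μ, so δ = 1581/1270.719 − 1 = 0.2441775…
Then the exponent is δ²μ/(2 + δ) = (1581 − μ)² / (μ·(2 + δ)) = 33.760093.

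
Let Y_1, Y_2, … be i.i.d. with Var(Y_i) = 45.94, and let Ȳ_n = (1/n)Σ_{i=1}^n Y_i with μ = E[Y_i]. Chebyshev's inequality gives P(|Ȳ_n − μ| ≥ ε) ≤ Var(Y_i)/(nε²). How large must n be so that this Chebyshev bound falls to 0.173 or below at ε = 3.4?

23

Require 45.94/(n·3.4²) ≤ 0.173, i.e. n ≥ 45.94/(0.173·3.4²) = 22.971.
The smallest integer n is 23.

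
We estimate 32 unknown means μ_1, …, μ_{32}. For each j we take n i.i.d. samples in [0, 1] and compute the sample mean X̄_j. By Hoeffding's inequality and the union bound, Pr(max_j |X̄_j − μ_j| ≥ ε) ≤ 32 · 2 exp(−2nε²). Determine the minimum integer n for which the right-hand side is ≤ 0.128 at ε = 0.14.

Need 2·32·exp(−2nε²) ≤ 0.128, i.e. exp(−2nε²) ≤ 0.128/64.
So 2nε² ≥ ln(64/0.128) = 6.214608.
Hence n ≥ 6.214608/(2·0.14²) = 158.536.
The smallest integer n is 159.

159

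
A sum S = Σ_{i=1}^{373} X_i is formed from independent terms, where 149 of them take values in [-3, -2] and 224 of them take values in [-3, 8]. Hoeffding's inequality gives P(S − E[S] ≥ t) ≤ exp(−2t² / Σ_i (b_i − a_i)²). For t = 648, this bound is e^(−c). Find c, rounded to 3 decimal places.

30.815

Σ(b_i − a_i)² = 149·1² + 224·11² = 27253.
c = 2t² / 27253 = 2·648² / 27253 = 30.8152.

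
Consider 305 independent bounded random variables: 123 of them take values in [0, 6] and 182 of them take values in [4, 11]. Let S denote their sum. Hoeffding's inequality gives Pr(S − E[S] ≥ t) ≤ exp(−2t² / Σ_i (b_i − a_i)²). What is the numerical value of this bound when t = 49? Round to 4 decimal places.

Σ(b_i − a_i)² = 123·6² + 182·7² = 13346.
Exponent = 2·49² / 13346 = 0.35981.
Bound = exp(−0.35981) = 0.69781.

0.6978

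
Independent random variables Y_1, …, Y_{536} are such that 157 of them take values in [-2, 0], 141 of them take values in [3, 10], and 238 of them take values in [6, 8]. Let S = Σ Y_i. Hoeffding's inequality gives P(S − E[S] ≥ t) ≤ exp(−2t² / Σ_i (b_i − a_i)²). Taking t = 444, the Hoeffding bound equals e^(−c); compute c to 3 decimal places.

Σ(b_i − a_i)² = 157·2² + 141·7² + 238·2² = 8489.
c = 2t² / 8489 = 2·444² / 8489 = 46.4450.

46.445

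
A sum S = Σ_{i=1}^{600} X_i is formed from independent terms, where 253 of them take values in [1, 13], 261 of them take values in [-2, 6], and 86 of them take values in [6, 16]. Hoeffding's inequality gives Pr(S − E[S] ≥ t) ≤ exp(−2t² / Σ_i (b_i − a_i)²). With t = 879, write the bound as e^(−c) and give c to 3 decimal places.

Σ(b_i − a_i)² = 253·12² + 261·8² + 86·10² = 61736.
c = 2t² / 61736 = 2·879² / 61736 = 25.0305.

25.030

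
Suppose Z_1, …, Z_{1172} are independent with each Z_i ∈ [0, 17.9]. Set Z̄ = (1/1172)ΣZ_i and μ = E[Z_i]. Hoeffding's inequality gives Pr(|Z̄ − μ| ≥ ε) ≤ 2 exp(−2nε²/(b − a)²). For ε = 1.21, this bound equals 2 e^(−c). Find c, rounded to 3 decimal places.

10.711

c = 2nε²/(b − a)² = 2·1172·1.21² / 17.9² = 10.7108.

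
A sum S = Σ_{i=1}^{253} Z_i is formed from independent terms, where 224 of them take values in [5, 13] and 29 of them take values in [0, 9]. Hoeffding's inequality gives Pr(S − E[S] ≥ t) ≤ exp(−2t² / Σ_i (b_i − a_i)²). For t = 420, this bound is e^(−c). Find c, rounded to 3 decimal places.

21.145

Σ(b_i − a_i)² = 224·8² + 29·9² = 16685.
c = 2t² / 16685 = 2·420² / 16685 = 21.1447.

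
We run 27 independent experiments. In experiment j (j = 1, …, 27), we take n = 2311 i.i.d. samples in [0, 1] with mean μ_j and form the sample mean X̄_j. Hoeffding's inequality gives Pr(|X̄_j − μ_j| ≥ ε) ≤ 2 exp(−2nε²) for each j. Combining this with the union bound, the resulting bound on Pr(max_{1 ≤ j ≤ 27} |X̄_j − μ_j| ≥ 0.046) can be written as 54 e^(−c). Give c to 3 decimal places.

9.780

Union bound over the 27 events: Pr(max_{1 ≤ j ≤ 27} |X̄_j − μ_j| ≥ 0.046) ≤ 27·2·exp(−2nε²) = 54 exp(−2·2311·0.046²).
So c = 2·2311·0.046² = 9.7802.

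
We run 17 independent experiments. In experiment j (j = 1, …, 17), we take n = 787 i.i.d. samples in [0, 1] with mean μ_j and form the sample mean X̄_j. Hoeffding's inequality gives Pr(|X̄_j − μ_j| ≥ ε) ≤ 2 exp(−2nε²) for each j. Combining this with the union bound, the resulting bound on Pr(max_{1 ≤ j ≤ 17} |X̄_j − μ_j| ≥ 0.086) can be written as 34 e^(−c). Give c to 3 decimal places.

11.641

Union bound over the 17 events: Pr(max_{1 ≤ j ≤ 17} |X̄_j − μ_j| ≥ 0.086) ≤ 17·2·exp(−2nε²) = 34 exp(−2·787·0.086²).
So c = 2·787·0.086² = 11.6413.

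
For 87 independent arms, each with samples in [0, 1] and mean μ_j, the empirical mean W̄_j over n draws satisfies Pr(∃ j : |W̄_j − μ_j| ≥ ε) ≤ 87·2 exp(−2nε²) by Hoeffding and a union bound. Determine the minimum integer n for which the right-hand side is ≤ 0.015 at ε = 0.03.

Need 2·87·exp(−2nε²) ≤ 0.015, i.e. exp(−2nε²) ≤ 0.015/174.
So 2nε² ≥ ln(174/0.015) = 9.358760.
Hence n ≥ 9.358760/(2·0.03²) = 5199.311.
The smallest integer n is 5200.

5200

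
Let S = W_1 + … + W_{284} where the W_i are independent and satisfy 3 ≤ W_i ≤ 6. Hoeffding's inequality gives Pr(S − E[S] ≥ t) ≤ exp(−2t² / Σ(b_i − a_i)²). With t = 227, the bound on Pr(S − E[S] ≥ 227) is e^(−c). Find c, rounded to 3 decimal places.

Σ(b_i − a_i)² = 284·(3)² = 2556.
c = 2t²/2556 = 2·227²/2556 = 40.3200.

40.320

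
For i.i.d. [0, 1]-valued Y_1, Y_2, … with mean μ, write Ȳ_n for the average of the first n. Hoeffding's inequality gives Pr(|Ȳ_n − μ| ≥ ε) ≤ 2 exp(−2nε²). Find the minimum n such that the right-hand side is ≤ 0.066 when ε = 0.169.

Require 2·exp(−2nε²) ≤ 0.066, i.e. 2nε² ≥ ln(2/0.066) = 3.411248.
So n ≥ 3.411248 / (2·0.169²) = 59.719.
The smallest integer n is 60.

60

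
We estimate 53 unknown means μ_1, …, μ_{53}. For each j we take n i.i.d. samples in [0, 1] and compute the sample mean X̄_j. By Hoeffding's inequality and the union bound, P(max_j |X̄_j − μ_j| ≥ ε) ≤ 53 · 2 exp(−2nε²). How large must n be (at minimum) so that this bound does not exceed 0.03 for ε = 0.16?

160

Need 2·53·exp(−2nε²) ≤ 0.03, i.e. exp(−2nε²) ≤ 0.03/106.
So 2nε² ≥ ln(106/0.03) = 8.169997.
Hence n ≥ 8.169997/(2·0.16²) = 159.570.
The smallest integer n is 160.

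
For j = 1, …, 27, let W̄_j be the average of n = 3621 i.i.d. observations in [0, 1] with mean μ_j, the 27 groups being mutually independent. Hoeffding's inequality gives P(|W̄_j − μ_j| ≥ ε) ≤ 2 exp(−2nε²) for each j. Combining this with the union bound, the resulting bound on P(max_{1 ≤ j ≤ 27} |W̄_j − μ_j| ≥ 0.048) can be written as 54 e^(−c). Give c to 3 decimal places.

16.686

Union bound over the 27 events: P(max_{1 ≤ j ≤ 27} |W̄_j − μ_j| ≥ 0.048) ≤ 27·2·exp(−2nε²) = 54 exp(−2·3621·0.048²).
So c = 2·3621·0.048² = 16.6856.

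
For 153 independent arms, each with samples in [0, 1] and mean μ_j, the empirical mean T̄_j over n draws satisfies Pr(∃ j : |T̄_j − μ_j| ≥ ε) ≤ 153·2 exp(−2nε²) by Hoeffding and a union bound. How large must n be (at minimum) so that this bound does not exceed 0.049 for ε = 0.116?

Need 2·153·exp(−2nε²) ≤ 0.049, i.e. exp(−2nε²) ≤ 0.049/306.
So 2nε² ≥ ln(306/0.049) = 8.739520.
Hence n ≥ 8.739520/(2·0.116²) = 324.744.
The smallest integer n is 325.

325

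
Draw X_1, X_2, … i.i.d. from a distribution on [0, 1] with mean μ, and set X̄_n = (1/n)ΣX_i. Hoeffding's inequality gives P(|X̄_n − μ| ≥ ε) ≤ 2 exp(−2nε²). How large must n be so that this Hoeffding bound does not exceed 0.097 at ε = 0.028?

Require 2·exp(−2nε²) ≤ 0.097, i.e. 2nε² ≥ ln(2/0.097) = 3.026191.
So n ≥ 3.026191 / (2·0.028²) = 1929.969.
The smallest integer n is 1930.

1930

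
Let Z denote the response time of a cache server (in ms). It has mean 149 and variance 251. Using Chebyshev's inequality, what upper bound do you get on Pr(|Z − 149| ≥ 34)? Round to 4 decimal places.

0.2171

Chebyshev: Pr(|Z − μ| ≥ t) ≤ Var(Z)/t².
Bound = 251 / 1156 = 0.2171.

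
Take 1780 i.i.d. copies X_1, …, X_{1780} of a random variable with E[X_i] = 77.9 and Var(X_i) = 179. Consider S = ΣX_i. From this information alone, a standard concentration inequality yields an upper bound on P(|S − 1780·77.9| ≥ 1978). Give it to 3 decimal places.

With mean and variance of each term known, Chebyshev's inequality bounds the deviation of the sum (or sample mean).
Var(S) = n·Var(X_i) = 1780·179 = 318620.
Chebyshev: P(|S − 1780·77.9| ≥ 1978) ≤ Var(S)/1978² = 318620/3912484 = 0.0814.

0.081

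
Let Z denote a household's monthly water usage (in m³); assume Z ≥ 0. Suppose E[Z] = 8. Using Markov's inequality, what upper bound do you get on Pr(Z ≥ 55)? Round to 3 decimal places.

0.145

Markov's inequality: for a non-negative random variable, Pr(Z ≥ a) ≤ E[Z]/a.
Here E[Z] = 8 and a = 55, so the bound is 8/55 = 0.1455.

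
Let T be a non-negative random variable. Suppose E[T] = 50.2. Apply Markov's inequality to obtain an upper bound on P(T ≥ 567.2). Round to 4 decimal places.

Markov's inequality: for a non-negative random variable, P(T ≥ a) ≤ E[T]/a.
Here E[T] = 50.2 and a = 567.2, so the bound is 50.2/567.2 = 0.0885.

0.0885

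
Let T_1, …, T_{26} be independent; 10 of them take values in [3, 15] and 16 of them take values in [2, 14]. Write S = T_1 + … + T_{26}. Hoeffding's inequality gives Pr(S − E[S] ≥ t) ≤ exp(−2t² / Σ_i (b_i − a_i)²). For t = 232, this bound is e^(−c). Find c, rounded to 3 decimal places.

Σ(b_i − a_i)² = 10·12² + 16·12² = 3744.
c = 2t² / 3744 = 2·232² / 3744 = 28.7521.

28.752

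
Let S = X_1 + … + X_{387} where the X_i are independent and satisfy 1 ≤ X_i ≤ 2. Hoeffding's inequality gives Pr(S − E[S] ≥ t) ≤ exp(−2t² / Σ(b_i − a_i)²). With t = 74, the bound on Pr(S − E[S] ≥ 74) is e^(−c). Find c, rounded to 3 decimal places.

Σ(b_i − a_i)² = 387·(1)² = 387.
c = 2t²/387 = 2·74²/387 = 28.2997.

28.300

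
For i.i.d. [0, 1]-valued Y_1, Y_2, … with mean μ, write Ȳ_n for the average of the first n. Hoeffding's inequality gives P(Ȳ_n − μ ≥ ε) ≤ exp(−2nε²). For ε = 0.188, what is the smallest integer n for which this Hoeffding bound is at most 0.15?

27

Require exp(−2nε²) ≤ 0.15, i.e. 2nε² ≥ ln(1/0.15) = 1.897120.
So n ≥ 1.897120 / (2·0.188²) = 26.838.
The smallest integer n is 27.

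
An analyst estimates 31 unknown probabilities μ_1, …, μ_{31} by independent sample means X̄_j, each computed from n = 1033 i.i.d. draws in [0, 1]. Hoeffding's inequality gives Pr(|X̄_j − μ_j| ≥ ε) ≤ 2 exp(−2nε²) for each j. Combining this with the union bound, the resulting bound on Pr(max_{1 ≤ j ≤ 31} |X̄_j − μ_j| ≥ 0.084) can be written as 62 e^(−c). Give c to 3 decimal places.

14.578

Union bound over the 31 events: Pr(max_{1 ≤ j ≤ 31} |X̄_j − μ_j| ≥ 0.084) ≤ 31·2·exp(−2nε²) = 62 exp(−2·1033·0.084²).
So c = 2·1033·0.084² = 14.5777.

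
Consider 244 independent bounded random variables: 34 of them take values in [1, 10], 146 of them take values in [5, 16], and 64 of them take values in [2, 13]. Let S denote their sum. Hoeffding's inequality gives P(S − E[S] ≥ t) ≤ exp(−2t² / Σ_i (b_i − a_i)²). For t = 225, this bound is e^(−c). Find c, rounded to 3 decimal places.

3.595

Σ(b_i − a_i)² = 34·9² + 146·11² + 64·11² = 28164.
c = 2t² / 28164 = 2·225² / 28164 = 3.5950.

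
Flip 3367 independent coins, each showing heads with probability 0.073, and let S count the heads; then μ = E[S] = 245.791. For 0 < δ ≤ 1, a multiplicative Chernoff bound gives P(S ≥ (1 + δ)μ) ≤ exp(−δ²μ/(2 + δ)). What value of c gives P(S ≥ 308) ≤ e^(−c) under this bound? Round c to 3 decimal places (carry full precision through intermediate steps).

6.988

Write 308 = (1 + δ)μ, so δ = 308/245.791 − 1 = 0.2530971…
Then the exponent is δ²μ/(2 + δ) = (308 − μ)² / (μ·(2 + δ)) = 6.988123.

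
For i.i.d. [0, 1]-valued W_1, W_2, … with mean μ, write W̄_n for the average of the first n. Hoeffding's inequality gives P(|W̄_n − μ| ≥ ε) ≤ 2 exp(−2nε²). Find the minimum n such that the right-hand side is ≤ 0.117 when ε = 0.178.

45

Require 2·exp(−2nε²) ≤ 0.117, i.e. 2nε² ≥ ln(2/0.117) = 2.838729.
So n ≥ 2.838729 / (2·0.178²) = 44.798.
The smallest integer n is 45.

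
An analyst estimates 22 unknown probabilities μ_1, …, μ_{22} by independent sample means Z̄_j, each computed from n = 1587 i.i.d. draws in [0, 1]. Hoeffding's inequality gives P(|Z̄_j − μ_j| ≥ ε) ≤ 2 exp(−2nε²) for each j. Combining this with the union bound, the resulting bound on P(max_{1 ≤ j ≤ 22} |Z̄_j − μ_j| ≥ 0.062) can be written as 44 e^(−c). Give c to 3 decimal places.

12.201

Union bound over the 22 events: P(max_{1 ≤ j ≤ 22} |Z̄_j − μ_j| ≥ 0.062) ≤ 22·2·exp(−2nε²) = 44 exp(−2·1587·0.062²).
So c = 2·1587·0.062² = 12.2009.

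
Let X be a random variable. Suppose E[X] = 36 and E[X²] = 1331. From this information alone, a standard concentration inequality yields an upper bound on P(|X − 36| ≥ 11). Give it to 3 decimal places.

The first two moments determine the variance, so Chebyshev's inequality is the sharpest standard bound available.
Var(X) = E[X²] − (E[X])² = 1331 − 1296 = 35.
Chebyshev's inequality: P(|X − μ| ≥ t) ≤ Var(X)/t² = 35/121 = 0.2893.

0.289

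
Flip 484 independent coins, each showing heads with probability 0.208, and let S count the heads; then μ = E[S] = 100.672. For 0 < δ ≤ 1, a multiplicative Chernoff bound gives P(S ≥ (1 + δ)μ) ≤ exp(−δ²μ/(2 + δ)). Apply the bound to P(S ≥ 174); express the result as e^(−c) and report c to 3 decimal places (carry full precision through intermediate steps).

Write 174 = (1 + δ)μ, so δ = 174/100.672 − 1 = 0.7283853…
Then the exponent is δ²μ/(2 + δ) = (174 − μ)² / (μ·(2 + δ)) = 19.576060.

19.576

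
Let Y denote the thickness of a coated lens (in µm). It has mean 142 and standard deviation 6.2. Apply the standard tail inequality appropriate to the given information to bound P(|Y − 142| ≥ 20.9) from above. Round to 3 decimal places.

Mean and variance are known, so Chebyshev's inequality applies.
Chebyshev: P(|Y − μ| ≥ t) ≤ Var(Y)/t².
Var(Y) = σ² = 6.2² = 38.44.
Bound = 38.44 / 436.81 = 0.0880.

0.088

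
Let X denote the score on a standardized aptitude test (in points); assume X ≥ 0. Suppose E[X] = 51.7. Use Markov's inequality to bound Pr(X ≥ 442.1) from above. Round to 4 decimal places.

0.1169

Markov's inequality: for a non-negative random variable, Pr(X ≥ a) ≤ E[X]/a.
Here E[X] = 51.7 and a = 442.1, so the bound is 51.7/442.1 = 0.1169.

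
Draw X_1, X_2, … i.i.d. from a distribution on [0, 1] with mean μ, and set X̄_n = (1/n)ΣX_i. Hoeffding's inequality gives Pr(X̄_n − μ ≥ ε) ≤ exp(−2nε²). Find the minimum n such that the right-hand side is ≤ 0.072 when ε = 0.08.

Require exp(−2nε²) ≤ 0.072, i.e. 2nε² ≥ ln(1/0.072) = 2.631089.
So n ≥ 2.631089 / (2·0.08²) = 205.554.
The smallest integer n is 206.

206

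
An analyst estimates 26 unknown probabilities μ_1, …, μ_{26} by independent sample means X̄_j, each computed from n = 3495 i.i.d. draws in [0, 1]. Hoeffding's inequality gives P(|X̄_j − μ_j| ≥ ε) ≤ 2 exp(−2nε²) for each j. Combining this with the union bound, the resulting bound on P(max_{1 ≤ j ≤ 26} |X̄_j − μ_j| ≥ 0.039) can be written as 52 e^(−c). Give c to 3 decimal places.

Union bound over the 26 events: P(max_{1 ≤ j ≤ 26} |X̄_j − μ_j| ≥ 0.039) ≤ 26·2·exp(−2nε²) = 52 exp(−2·3495·0.039²).
So c = 2·3495·0.039² = 10.6318.

10.632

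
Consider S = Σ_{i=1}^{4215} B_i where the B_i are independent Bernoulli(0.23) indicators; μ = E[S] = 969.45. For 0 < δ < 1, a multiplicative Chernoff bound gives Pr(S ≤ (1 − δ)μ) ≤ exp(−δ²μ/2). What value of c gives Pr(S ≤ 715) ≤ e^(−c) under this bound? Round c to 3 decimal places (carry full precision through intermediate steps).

33.393

Write 715 = (1 − δ)μ, so δ = 1 − 715/969.45 = 0.2624684…
Then the exponent is δ²μ/2 = (μ − 715)²/(2μ) = 33.392543.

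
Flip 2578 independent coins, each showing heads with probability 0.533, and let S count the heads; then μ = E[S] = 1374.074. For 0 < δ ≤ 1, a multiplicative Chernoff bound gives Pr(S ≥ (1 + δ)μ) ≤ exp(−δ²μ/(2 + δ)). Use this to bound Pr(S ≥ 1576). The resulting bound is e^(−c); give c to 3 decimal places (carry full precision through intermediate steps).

13.821

Write 1576 = (1 + δ)μ, so δ = 1576/1374.074 − 1 = 0.1469542…
Then the exponent is δ²μ/(2 + δ) = (1576 − μ)² / (μ·(2 + δ)) = 13.821385.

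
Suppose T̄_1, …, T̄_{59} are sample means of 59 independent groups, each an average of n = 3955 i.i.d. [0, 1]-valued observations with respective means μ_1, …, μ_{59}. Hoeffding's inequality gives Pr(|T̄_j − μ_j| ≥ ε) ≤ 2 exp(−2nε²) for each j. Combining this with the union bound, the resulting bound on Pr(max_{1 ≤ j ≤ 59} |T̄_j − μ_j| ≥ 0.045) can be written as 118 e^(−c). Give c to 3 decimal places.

Union bound over the 59 events: Pr(max_{1 ≤ j ≤ 59} |T̄_j − μ_j| ≥ 0.045) ≤ 59·2·exp(−2nε²) = 118 exp(−2·3955·0.045²).
So c = 2·3955·0.045² = 16.0177.

16.018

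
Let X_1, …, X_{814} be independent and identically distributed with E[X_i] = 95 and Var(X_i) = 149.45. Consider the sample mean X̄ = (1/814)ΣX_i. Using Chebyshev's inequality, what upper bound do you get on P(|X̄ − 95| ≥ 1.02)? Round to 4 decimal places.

0.1765

Var(X̄) = Var(X_i)/n = 149.45/814 = 0.1836.
Chebyshev: P(|X̄ − 95| ≥ 1.02) ≤ Var(X̄)/(1.02)² = 149.45/(814·1.02²) = 0.1765.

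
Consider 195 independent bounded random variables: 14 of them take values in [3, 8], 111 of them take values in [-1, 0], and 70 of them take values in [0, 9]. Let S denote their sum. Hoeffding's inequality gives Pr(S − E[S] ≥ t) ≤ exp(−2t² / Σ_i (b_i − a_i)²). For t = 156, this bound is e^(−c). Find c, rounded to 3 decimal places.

7.939

Σ(b_i − a_i)² = 14·5² + 111·1² + 70·9² = 6131.
c = 2t² / 6131 = 2·156² / 6131 = 7.9387.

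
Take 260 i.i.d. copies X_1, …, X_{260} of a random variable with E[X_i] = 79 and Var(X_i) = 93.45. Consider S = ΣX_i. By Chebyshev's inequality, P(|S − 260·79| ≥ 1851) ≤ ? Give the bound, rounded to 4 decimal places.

Var(S) = n·Var(X_i) = 260·93.45 = 24297.
Chebyshev: P(|S − 260·79| ≥ 1851) ≤ Var(S)/1851² = 24297/3426201 = 0.0071.

0.0071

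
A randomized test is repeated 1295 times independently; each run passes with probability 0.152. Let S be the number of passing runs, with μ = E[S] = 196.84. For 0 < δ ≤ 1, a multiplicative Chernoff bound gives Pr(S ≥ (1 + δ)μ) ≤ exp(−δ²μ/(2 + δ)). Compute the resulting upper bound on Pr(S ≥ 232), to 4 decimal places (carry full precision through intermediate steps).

0.0560

Write 232 = (1 + δ)μ, so δ = 232/196.84 − 1 = 0.1786222…
Then the exponent is δ²μ/(2 + δ) = (232 − μ)² / (μ·(2 + δ)) = 2.882720.
Bound = exp(−2.882720) = 0.05598.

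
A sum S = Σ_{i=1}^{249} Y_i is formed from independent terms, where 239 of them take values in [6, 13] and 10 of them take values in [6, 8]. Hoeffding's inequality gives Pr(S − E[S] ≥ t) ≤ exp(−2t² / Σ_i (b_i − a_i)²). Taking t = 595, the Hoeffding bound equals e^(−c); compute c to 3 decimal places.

60.254

Σ(b_i − a_i)² = 239·7² + 10·2² = 11751.
c = 2t² / 11751 = 2·595² / 11751 = 60.2544.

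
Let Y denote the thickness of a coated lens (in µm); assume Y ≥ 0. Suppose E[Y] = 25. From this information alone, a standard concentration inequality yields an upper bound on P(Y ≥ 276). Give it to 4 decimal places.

Only the mean of a non-negative variable is known, so Markov's inequality is the applicable tail bound.
Markov's inequality: for a non-negative random variable, P(Y ≥ a) ≤ E[Y]/a.
Here E[Y] = 25 and a = 276, so the bound is 25/276 = 0.0906.

0.0906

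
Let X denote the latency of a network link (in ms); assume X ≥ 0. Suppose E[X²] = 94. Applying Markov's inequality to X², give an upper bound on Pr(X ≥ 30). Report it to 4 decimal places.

Since X ≥ 0, the event {X ≥ 30} is the same as {X² ≥ 900}.
Markov's inequality applied to X² gives Pr(X² ≥ 900) ≤ E[X²]/900 = 94/900 = 0.1044.

0.1044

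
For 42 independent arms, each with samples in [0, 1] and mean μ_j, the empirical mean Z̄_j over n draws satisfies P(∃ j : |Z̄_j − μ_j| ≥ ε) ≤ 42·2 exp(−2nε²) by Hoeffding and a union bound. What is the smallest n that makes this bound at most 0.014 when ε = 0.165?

160

Need 2·42·exp(−2nε²) ≤ 0.014, i.e. exp(−2nε²) ≤ 0.014/84.
So 2nε² ≥ ln(84/0.014) = 8.699515.
Hence n ≥ 8.699515/(2·0.165²) = 159.771.
The smallest integer n is 160.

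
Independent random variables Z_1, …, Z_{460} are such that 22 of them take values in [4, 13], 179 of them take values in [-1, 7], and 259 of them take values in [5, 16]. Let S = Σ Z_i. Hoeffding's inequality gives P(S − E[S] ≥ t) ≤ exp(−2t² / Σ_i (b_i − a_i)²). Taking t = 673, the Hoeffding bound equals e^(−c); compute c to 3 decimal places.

Σ(b_i − a_i)² = 22·9² + 179·8² + 259·11² = 44577.
c = 2t² / 44577 = 2·673² / 44577 = 20.3212.

20.321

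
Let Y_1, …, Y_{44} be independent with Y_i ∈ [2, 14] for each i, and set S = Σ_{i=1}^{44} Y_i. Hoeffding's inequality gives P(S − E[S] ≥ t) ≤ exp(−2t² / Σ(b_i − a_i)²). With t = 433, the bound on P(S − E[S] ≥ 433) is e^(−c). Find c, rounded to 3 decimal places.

Σ(b_i − a_i)² = 44·(12)² = 6336.
c = 2t²/6336 = 2·433²/6336 = 59.1821.

59.182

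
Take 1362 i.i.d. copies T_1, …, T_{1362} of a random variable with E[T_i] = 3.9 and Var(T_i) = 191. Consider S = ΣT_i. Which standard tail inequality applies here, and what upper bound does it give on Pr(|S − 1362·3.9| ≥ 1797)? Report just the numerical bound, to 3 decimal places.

With mean and variance of each term known, Chebyshev's inequality bounds the deviation of the sum (or sample mean).
Var(S) = n·Var(T_i) = 1362·191 = 260142.
Chebyshev: Pr(|S − 1362·3.9| ≥ 1797) ≤ Var(S)/1797² = 260142/3229209 = 0.0806.

0.081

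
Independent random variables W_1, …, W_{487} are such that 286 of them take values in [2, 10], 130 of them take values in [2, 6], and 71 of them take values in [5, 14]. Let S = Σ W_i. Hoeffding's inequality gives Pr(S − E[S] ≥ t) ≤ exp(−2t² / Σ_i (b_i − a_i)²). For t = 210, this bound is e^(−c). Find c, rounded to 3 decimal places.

Σ(b_i − a_i)² = 286·8² + 130·4² + 71·9² = 26135.
c = 2t² / 26135 = 2·210² / 26135 = 3.3748.

3.375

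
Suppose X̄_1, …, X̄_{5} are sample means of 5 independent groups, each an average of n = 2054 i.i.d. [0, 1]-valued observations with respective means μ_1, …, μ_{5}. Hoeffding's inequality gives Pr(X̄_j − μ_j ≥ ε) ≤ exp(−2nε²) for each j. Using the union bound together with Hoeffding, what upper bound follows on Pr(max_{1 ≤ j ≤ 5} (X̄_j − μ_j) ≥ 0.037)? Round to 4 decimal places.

0.0181

Per-experiment Hoeffding bound: exp(−2·2054·0.037²) = exp(−5.62385) = 0.0036107.
Union bound over 5 events: 5·0.0036107 = 0.01805.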